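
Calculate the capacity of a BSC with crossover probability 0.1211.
0.4675 bits

For a binary symmetric channel (BSC) with error probability p:
Capacity C = 1 - H(p) bits per symbol

where H(p) = -p log₂(p) - (1-p) log₂(1-p) is the binary entropy function.

H(0.1211) = 0.5325 bits
C = 1 - 0.5325 = 0.4675 bits per symbol

This means we can reliably transmit up to 0.4675 bits of information per channel use.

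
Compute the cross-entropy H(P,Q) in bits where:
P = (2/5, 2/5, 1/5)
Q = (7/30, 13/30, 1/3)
1.6394 bits

Cross-entropy: H(P,Q) = -Σ p(x) log q(x)

Alternatively: H(P,Q) = H(P) + D_KL(P||Q)
H(P) = 1.5219 bits
D_KL(P||Q) = 0.1175 bits

H(P,Q) = 1.5219 + 0.1175 = 1.6394 bits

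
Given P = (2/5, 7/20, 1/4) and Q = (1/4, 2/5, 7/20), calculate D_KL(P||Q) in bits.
0.0824 bits

KL divergence: D_KL(P||Q) = Σ p(x) log(p(x)/q(x))

Computing term by term:
  x=0: 2/5 × log_2[(2/5)/(1/4)] = 2/5 × 0.6781 = 0.2712
  x=1: 7/20 × log_2[(7/20)/(2/5)] = 7/20 × -0.1926 = -0.0674
  x=2: 1/4 × log_2[(1/4)/(7/20)] = 1/4 × -0.4854 = -0.1214

D_KL(P||Q) = 0.0824 bits

Note: KL divergence is always non-negative and equals 0 iff P = Q.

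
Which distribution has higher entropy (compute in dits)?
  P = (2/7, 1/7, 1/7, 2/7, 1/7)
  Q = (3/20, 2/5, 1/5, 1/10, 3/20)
P

Computing entropies in dits:
H(P) = 0.6731
H(Q) = 0.6461

Distribution P has higher entropy.

Intuition: The distribution closer to uniform (more spread out) has higher entropy.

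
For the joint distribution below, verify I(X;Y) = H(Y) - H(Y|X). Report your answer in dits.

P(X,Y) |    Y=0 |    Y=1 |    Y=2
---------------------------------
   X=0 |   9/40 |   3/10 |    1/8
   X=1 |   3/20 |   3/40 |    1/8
I(X;Y) = 0.0148 dits

Mutual information has multiple equivalent forms:
- I(X;Y) = H(X) - H(X|Y)
- I(X;Y) = H(Y) - H(Y|X)
- I(X;Y) = H(X) + H(Y) - H(X,Y)

Computing all quantities:
H(X) = 0.2812, H(Y) = 0.4700, H(X,Y) = 0.7364
H(X|Y) = 0.2664, H(Y|X) = 0.4552

Verification:
H(X) - H(X|Y) = 0.2812 - 0.2664 = 0.0148
H(Y) - H(Y|X) = 0.4700 - 0.4552 = 0.0148
H(X) + H(Y) - H(X,Y) = 0.2812 + 0.4700 - 0.7364 = 0.0148

All forms give I(X;Y) = 0.0148 dits. ✓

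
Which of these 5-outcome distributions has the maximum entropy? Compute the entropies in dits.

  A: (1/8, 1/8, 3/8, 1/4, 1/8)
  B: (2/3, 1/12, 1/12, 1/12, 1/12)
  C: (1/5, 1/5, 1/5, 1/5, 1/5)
C

For a discrete distribution over n outcomes, entropy is maximized by the uniform distribution.

Computing entropies:
H(A) = 0.6489 dits
H(B) = 0.4771 dits
H(C) = 0.6990 dits

The uniform distribution (where all probabilities equal 1/5) achieves the maximum entropy of log_10(5) = 0.6990 dits.

Distribution C has the highest entropy.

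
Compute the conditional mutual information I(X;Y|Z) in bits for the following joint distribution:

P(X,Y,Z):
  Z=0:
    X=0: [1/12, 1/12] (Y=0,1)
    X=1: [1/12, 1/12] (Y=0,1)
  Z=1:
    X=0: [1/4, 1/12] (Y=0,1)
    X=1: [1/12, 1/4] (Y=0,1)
0.1258 bits

Conditional mutual information: I(X;Y|Z) = H(X|Z) + H(Y|Z) - H(X,Y|Z)

H(Z) = 0.9183
H(X,Z) = 1.9183 → H(X|Z) = 1.0000
H(Y,Z) = 1.9183 → H(Y|Z) = 1.0000
H(X,Y,Z) = 2.7925 → H(X,Y|Z) = 1.8742

I(X;Y|Z) = 1.0000 + 1.0000 - 1.8742 = 0.1258 bits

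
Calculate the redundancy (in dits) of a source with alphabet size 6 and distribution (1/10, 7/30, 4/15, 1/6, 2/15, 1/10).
0.0312 dits

Redundancy measures how far a source is from maximum entropy:
R = H_max - H(X)

Maximum entropy for 6 symbols: H_max = log_10(6) = 0.7782 dits
Actual entropy: H(X) = 0.7469 dits
Redundancy: R = 0.7782 - 0.7469 = 0.0312 dits

This redundancy represents potential for compression: the source could be compressed by 0.0312 dits per symbol.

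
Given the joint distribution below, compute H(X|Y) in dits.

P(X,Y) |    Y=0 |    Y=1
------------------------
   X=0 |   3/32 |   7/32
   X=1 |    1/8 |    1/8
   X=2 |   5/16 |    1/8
0.4371 dits

Using the chain rule: H(X|Y) = H(X,Y) - H(Y)

First, compute H(X,Y) = 0.7373 dits

Marginal P(Y) = (17/32, 15/32)
H(Y) = 0.3002 dits

H(X|Y) = H(X,Y) - H(Y) = 0.7373 - 0.3002 = 0.4371 dits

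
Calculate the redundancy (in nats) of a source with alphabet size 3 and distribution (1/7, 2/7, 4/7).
0.1429 nats

Redundancy measures how far a source is from maximum entropy:
R = H_max - H(X)

Maximum entropy for 3 symbols: H_max = log_e(3) = 1.0986 nats
Actual entropy: H(X) = 0.9557 nats
Redundancy: R = 1.0986 - 0.9557 = 0.1429 nats

This redundancy represents potential for compression: the source could be compressed by 0.1429 nats per symbol.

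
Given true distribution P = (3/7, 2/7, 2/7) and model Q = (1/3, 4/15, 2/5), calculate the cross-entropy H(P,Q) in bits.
1.6018 bits

Cross-entropy: H(P,Q) = -Σ p(x) log q(x)

Alternatively: H(P,Q) = H(P) + D_KL(P||Q)
H(P) = 1.5567 bits
D_KL(P||Q) = 0.0451 bits

H(P,Q) = 1.5567 + 0.0451 = 1.6018 bits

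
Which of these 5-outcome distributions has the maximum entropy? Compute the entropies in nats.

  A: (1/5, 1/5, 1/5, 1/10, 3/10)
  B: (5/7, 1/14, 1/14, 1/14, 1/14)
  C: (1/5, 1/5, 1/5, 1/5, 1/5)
C

For a discrete distribution over n outcomes, entropy is maximized by the uniform distribution.

Computing entropies:
H(A) = 1.5571 nats
H(B) = 0.9944 nats
H(C) = 1.6094 nats

The uniform distribution (where all probabilities equal 1/5) achieves the maximum entropy of log_e(5) = 1.6094 nats.

Distribution C has the highest entropy.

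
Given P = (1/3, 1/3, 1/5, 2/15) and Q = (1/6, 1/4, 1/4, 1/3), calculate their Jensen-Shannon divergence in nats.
0.0407 nats

Jensen-Shannon divergence is:
JSD(P||Q) = 0.5 × D_KL(P||M) + 0.5 × D_KL(Q||M)
where M = 0.5 × (P + Q) is the mixture distribution.

M = 0.5 × (1/3, 1/3, 1/5, 2/15) + 0.5 × (1/6, 1/4, 1/4, 1/3) = (1/4, 7/24, 9/40, 7/30)

D_KL(P||M) = 0.0422 nats
D_KL(Q||M) = 0.0391 nats

JSD(P||Q) = 0.5 × 0.0422 + 0.5 × 0.0391 = 0.0407 nats

Unlike KL divergence, JSD is symmetric and bounded: 0 ≤ JSD ≤ log(2).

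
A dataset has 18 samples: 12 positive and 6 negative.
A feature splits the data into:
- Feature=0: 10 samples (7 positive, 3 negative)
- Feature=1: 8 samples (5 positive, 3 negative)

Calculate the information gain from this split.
0.0045 bits

Information Gain = H(Y) - H(Y|Feature)

Before split:
P(positive) = 12/18 = 0.6667
H(Y) = 0.9183 bits

After split:
Feature=0: H = 0.8813 bits (weight = 10/18)
Feature=1: H = 0.9544 bits (weight = 8/18)
H(Y|Feature) = (10/18)×0.8813 + (8/18)×0.9544 = 0.9138 bits

Information Gain = 0.9183 - 0.9138 = 0.0045 bits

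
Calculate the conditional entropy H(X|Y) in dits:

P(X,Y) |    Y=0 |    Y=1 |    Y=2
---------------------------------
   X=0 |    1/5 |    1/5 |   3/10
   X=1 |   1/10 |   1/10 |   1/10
0.2635 dits

Using the chain rule: H(X|Y) = H(X,Y) - H(Y)

First, compute H(X,Y) = 0.7365 dits

Marginal P(Y) = (3/10, 3/10, 2/5)
H(Y) = 0.4729 dits

H(X|Y) = H(X,Y) - H(Y) = 0.7365 - 0.4729 = 0.2635 dits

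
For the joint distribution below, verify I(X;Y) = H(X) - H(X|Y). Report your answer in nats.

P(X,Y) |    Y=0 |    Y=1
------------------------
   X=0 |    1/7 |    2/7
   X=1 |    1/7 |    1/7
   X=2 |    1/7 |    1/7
I(X;Y) = 0.0140 nats

Mutual information has multiple equivalent forms:
- I(X;Y) = H(X) - H(X|Y)
- I(X;Y) = H(Y) - H(Y|X)
- I(X;Y) = H(X) + H(Y) - H(X,Y)

Computing all quantities:
H(X) = 1.0790, H(Y) = 0.6829, H(X,Y) = 1.7479
H(X|Y) = 1.0650, H(Y|X) = 0.6689

Verification:
H(X) - H(X|Y) = 1.0790 - 1.0650 = 0.0140
H(Y) - H(Y|X) = 0.6829 - 0.6689 = 0.0140
H(X) + H(Y) - H(X,Y) = 1.0790 + 0.6829 - 1.7479 = 0.0140

All forms give I(X;Y) = 0.0140 nats. ✓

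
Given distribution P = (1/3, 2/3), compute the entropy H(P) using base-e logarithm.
0.6365 nats

Shannon entropy is H(X) = -Σ p(x) log p(x).

For P = (1/3, 2/3):
H = -1/3 × log_e(1/3) -2/3 × log_e(2/3)
H = 0.6365 nats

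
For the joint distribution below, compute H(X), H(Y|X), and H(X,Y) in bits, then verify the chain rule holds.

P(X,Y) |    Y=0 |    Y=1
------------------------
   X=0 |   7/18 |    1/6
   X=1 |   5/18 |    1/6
H(X,Y) = 1.9049, H(X) = 0.9911, H(Y|X) = 0.9138 (all in bits)

Chain rule: H(X,Y) = H(X) + H(Y|X)

Left side — joint entropy directly:
H(X,Y) = -Σ p(x,y) log p(x,y) = 1.9049 bits

Right side — compute H(Y|X) from the conditional distributions:
P(X) = (5/9, 4/9), so H(X) = 0.9911 bits
H(Y|X) = Σ_x P(X=x) · H(Y|X=x):
  P(Y|X=0) = (7/10, 3/10), H(Y|X=0) = 0.8813, weight P(X=0) = 5/9
  P(Y|X=1) = (5/8, 3/8), H(Y|X=1) = 0.9544, weight P(X=1) = 4/9
H(Y|X) = 0.9138 bits

H(X) + H(Y|X) = 0.9911 + 0.9138 = 1.9049 bits

Both sides equal 1.9049 bits. ✓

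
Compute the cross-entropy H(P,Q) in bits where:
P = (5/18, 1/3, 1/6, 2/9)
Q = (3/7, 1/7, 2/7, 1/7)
2.2004 bits

Cross-entropy: H(P,Q) = -Σ p(x) log q(x)

Alternatively: H(P,Q) = H(P) + D_KL(P||Q)
H(P) = 1.9547 bits
D_KL(P||Q) = 0.2457 bits

H(P,Q) = 1.9547 + 0.2457 = 2.2004 bits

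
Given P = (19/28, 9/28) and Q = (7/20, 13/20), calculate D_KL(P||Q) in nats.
0.2229 nats

KL divergence: D_KL(P||Q) = Σ p(x) log(p(x)/q(x))

Computing term by term:
  x=0: 19/28 × log_e[(19/28)/(7/20)] = 19/28 × 0.6621 = 0.4493
  x=1: 9/28 × log_e[(9/28)/(13/20)] = 9/28 × -0.7042 = -0.2263

D_KL(P||Q) = 0.2229 nats

Note: KL divergence is always non-negative and equals 0 iff P = Q.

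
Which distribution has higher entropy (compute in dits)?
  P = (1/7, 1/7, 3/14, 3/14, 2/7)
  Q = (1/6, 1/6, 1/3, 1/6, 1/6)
P

Computing entropies in dits:
H(P) = 0.6836
H(Q) = 0.6778

Distribution P has higher entropy.

Intuition: The distribution closer to uniform (more spread out) has higher entropy.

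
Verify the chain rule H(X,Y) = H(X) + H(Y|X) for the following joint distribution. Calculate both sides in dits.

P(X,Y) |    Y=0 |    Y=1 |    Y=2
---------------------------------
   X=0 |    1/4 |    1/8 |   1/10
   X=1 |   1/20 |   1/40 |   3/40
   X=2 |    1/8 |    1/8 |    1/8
H(X,Y) = 0.8915, H(X) = 0.4369, H(Y|X) = 0.4546 (all in dits)

Chain rule: H(X,Y) = H(X) + H(Y|X)

Left side — joint entropy directly:
H(X,Y) = -Σ p(x,y) log p(x,y) = 0.8915 dits

Right side — compute H(Y|X) from the conditional distributions:
P(X) = (19/40, 3/20, 3/8), so H(X) = 0.4369 dits
H(Y|X) = Σ_x P(X=x) · H(Y|X=x):
  P(Y|X=0) = (10/19, 5/19, 4/19), H(Y|X=0) = 0.4417, weight P(X=0) = 19/40
  P(Y|X=1) = (1/3, 1/6, 1/2), H(Y|X=1) = 0.4392, weight P(X=1) = 3/20
  P(Y|X=2) = (1/3, 1/3, 1/3), H(Y|X=2) = 0.4771, weight P(X=2) = 3/8
H(Y|X) = 0.4546 dits

H(X) + H(Y|X) = 0.4369 + 0.4546 = 0.8915 dits

Both sides equal 0.8915 dits. ✓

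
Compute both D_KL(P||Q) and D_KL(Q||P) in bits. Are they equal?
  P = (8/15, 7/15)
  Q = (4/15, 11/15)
D_KL(P||Q) = 0.2290, D_KL(Q||P) = 0.2115

KL divergence is not symmetric: D_KL(P||Q) ≠ D_KL(Q||P) in general.

D_KL(P||Q) = 0.2290 bits
D_KL(Q||P) = 0.2115 bits

No, they are not equal!

This asymmetry is why KL divergence is not a true distance metric.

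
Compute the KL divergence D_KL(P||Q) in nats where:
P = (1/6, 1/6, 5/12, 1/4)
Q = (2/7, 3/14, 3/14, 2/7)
0.1120 nats

KL divergence: D_KL(P||Q) = Σ p(x) log(p(x)/q(x))

Computing term by term:
  x=0: 1/6 × log_e[(1/6)/(2/7)] = 1/6 × -0.5390 = -0.0898
  x=1: 1/6 × log_e[(1/6)/(3/14)] = 1/6 × -0.2513 = -0.0419
  x=2: 5/12 × log_e[(5/12)/(3/14)] = 5/12 × 0.6650 = 0.2771
  x=3: 1/4 × log_e[(1/4)/(2/7)] = 1/4 × -0.1335 = -0.0334

D_KL(P||Q) = 0.1120 nats

Note: KL divergence is always non-negative and equals 0 iff P = Q.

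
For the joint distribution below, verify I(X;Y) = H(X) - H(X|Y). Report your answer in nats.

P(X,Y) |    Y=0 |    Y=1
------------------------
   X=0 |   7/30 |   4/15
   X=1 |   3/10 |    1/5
I(X;Y) = 0.0090 nats

Mutual information has multiple equivalent forms:
- I(X;Y) = H(X) - H(X|Y)
- I(X;Y) = H(Y) - H(Y|X)
- I(X;Y) = H(X) + H(Y) - H(X,Y)

Computing all quantities:
H(X) = 0.6931, H(Y) = 0.6909, H(X,Y) = 1.3751
H(X|Y) = 0.6842, H(Y|X) = 0.6820

Verification:
H(X) - H(X|Y) = 0.6931 - 0.6842 = 0.0090
H(Y) - H(Y|X) = 0.6909 - 0.6820 = 0.0090
H(X) + H(Y) - H(X,Y) = 0.6931 + 0.6909 - 1.3751 = 0.0090

All forms give I(X;Y) = 0.0090 nats. ✓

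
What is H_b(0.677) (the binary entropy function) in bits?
0.9076 bits

The binary entropy function is:
H(p) = -p log(p) - (1-p) log(1-p)

H(0.677) = -0.677 × log_2(0.677) - 0.323 × log_2(0.323)
H(0.677) = 0.9076 bits

Note: Binary entropy is maximized at p=0.5 (H=1 bit) and minimized at p=0 or p=1 (H=0).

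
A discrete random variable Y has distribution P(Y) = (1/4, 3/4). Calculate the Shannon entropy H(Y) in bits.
0.8113 bits

Shannon entropy is H(X) = -Σ p(x) log p(x).

For P = (1/4, 3/4):
H = -1/4 × log_2(1/4) -3/4 × log_2(3/4)
H = 0.8113 bits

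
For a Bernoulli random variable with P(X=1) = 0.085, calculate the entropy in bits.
0.4196 bits

The binary entropy function is:
H(p) = -p log(p) - (1-p) log(1-p)

H(0.085) = -0.085 × log_2(0.085) - 0.915 × log_2(0.915)
H(0.085) = 0.4196 bits

Note: Binary entropy is maximized at p=0.5 (H=1 bit) and minimized at p=0 or p=1 (H=0).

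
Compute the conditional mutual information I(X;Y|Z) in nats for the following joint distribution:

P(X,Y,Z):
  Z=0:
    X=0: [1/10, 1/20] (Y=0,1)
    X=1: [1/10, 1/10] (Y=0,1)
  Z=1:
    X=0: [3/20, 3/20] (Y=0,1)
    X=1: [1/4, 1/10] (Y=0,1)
0.0207 nats

Conditional mutual information: I(X;Y|Z) = H(X|Z) + H(Y|Z) - H(X,Y|Z)

H(Z) = 0.6474
H(X,Z) = 1.3351 → H(X|Z) = 0.6876
H(Y,Z) = 1.3195 → H(Y|Z) = 0.6721
H(X,Y,Z) = 1.9865 → H(X,Y|Z) = 1.3391

I(X;Y|Z) = 0.6876 + 0.6721 - 1.3391 = 0.0207 nats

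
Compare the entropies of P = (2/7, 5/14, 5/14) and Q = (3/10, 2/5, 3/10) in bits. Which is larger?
P

Computing entropies in bits:
H(P) = 1.5774
H(Q) = 1.5710

Distribution P has higher entropy.

Intuition: The distribution closer to uniform (more spread out) has higher entropy.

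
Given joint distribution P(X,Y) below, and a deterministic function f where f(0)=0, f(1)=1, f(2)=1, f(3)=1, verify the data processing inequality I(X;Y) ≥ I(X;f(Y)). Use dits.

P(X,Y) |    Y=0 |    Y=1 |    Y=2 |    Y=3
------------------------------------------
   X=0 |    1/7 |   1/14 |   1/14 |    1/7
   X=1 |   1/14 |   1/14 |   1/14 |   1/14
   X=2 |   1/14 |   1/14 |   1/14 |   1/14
I(X;Y) = 0.0061, I(X;f(Y)) = 0.0018, inequality holds: 0.0061 ≥ 0.0018

Data Processing Inequality: For any Markov chain X → Y → Z, we have I(X;Y) ≥ I(X;Z).

Here Z = f(Y) is a deterministic function of Y, forming X → Y → Z.

Original I(X;Y) = 0.0061 dits

After applying f:
P(X,Z) where Z=f(Y):
- P(X,Z=0) = P(X,Y=0)
- P(X,Z=1) = P(X,Y=1) + P(X,Y=2) + P(X,Y=3)

I(X;Z) = I(X;f(Y)) = 0.0018 dits

Verification: 0.0061 ≥ 0.0018 ✓

Information cannot be created by processing; the function f can only lose information about X.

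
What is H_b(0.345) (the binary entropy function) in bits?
0.9295 bits

The binary entropy function is:
H(p) = -p log(p) - (1-p) log(1-p)

H(0.345) = -0.345 × log_2(0.345) - 0.655 × log_2(0.655)
H(0.345) = 0.9295 bits

Note: Binary entropy is maximized at p=0.5 (H=1 bit) and minimized at p=0 or p=1 (H=0).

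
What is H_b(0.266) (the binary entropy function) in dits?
0.2516 dits

The binary entropy function is:
H(p) = -p log(p) - (1-p) log(1-p)

H(0.266) = -0.266 × log_10(0.266) - 0.734 × log_10(0.734)
H(0.266) = 0.2516 dits

Note: Binary entropy is maximized at p=0.5 (H=1 bit) and minimized at p=0 or p=1 (H=0).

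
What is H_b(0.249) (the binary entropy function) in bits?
0.8097 bits

The binary entropy function is:
H(p) = -p log(p) - (1-p) log(1-p)

H(0.249) = -0.249 × log_2(0.249) - 0.751 × log_2(0.751)
H(0.249) = 0.8097 bits

Note: Binary entropy is maximized at p=0.5 (H=1 bit) and minimized at p=0 or p=1 (H=0).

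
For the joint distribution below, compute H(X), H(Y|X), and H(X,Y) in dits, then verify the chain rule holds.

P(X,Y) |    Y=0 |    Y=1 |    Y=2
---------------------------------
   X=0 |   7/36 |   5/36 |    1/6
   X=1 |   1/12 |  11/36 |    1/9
H(X,Y) = 0.7403, H(X) = 0.3010, H(Y|X) = 0.4393 (all in dits)

Chain rule: H(X,Y) = H(X) + H(Y|X)

Left side — joint entropy directly:
H(X,Y) = -Σ p(x,y) log p(x,y) = 0.7403 dits

Right side — compute H(Y|X) from the conditional distributions:
P(X) = (1/2, 1/2), so H(X) = 0.3010 dits
H(Y|X) = Σ_x P(X=x) · H(Y|X=x):
  P(Y|X=0) = (7/18, 5/18, 1/3), H(Y|X=0) = 0.4731, weight P(X=0) = 1/2
  P(Y|X=1) = (1/6, 11/18, 2/9), H(Y|X=1) = 0.4056, weight P(X=1) = 1/2
H(Y|X) = 0.4393 dits

H(X) + H(Y|X) = 0.3010 + 0.4393 = 0.7403 dits

Both sides equal 0.7403 dits. ✓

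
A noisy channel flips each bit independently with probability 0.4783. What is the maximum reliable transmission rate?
0.0014 bits

For a binary symmetric channel (BSC) with error probability p:
Capacity C = 1 - H(p) bits per symbol

where H(p) = -p log₂(p) - (1-p) log₂(1-p) is the binary entropy function.

H(0.4783) = 0.9986 bits
C = 1 - 0.9986 = 0.0014 bits per symbol

This means we can reliably transmit up to 0.0014 bits of information per channel use.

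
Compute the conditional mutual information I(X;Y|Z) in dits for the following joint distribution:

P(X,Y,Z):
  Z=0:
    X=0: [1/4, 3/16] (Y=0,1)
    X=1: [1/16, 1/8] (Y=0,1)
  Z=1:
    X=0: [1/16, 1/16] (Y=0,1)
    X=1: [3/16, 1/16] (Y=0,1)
0.0115 dits

Conditional mutual information: I(X;Y|Z) = H(X|Z) + H(Y|Z) - H(X,Y|Z)

H(Z) = 0.2873
H(X,Z) = 0.5568 → H(X|Z) = 0.2695
H(Y,Z) = 0.5791 → H(Y|Z) = 0.2918
H(X,Y,Z) = 0.8371 → H(X,Y|Z) = 0.5497

I(X;Y|Z) = 0.2695 + 0.2918 - 0.5497 = 0.0115 dits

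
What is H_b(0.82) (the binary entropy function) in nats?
0.4714 nats

The binary entropy function is:
H(p) = -p log(p) - (1-p) log(1-p)

H(0.82) = -0.82 × log_e(0.82) - 0.18 × log_e(0.18)
H(0.82) = 0.4714 nats

Note: Binary entropy is maximized at p=0.5 (H=1 bit) and minimized at p=0 or p=1 (H=0).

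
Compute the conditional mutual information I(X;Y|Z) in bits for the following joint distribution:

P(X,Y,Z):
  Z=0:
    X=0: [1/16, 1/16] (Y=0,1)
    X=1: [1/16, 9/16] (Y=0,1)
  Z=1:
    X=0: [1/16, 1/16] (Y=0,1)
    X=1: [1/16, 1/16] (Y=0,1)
0.0694 bits

Conditional mutual information: I(X;Y|Z) = H(X|Z) + H(Y|Z) - H(X,Y|Z)

H(Z) = 0.8113
H(X,Z) = 1.5488 → H(X|Z) = 0.7375
H(Y,Z) = 1.5488 → H(Y|Z) = 0.7375
H(X,Y,Z) = 2.2169 → H(X,Y|Z) = 1.4056

I(X;Y|Z) = 0.7375 + 0.7375 - 1.4056 = 0.0694 bits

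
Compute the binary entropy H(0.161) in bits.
0.6367 bits

The binary entropy function is:
H(p) = -p log(p) - (1-p) log(1-p)

H(0.161) = -0.161 × log_2(0.161) - 0.839 × log_2(0.839)
H(0.161) = 0.6367 bits

Note: Binary entropy is maximized at p=0.5 (H=1 bit) and minimized at p=0 or p=1 (H=0).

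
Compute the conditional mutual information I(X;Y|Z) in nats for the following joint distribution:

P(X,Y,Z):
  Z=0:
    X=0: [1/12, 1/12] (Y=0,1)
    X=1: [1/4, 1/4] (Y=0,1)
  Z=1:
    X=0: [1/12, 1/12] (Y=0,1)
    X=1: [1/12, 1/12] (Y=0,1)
0.0000 nats

Conditional mutual information: I(X;Y|Z) = H(X|Z) + H(Y|Z) - H(X,Y|Z)

H(Z) = 0.6365
H(X,Z) = 1.2425 → H(X|Z) = 0.6059
H(Y,Z) = 1.3297 → H(Y|Z) = 0.6931
H(X,Y,Z) = 1.9356 → H(X,Y|Z) = 1.2991

I(X;Y|Z) = 0.6059 + 0.6931 - 1.2991 = 0.0000 nats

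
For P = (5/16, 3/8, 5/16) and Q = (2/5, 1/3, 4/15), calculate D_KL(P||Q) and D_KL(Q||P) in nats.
D_KL(P||Q) = 0.0166, D_KL(Q||P) = 0.0172

KL divergence is not symmetric: D_KL(P||Q) ≠ D_KL(Q||P) in general.

D_KL(P||Q) = 0.0166 nats
D_KL(Q||P) = 0.0172 nats

No, they are not equal!

This asymmetry is why KL divergence is not a true distance metric.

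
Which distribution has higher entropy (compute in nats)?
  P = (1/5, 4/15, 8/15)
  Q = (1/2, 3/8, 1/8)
P

Computing entropies in nats:
H(P) = 1.0096
H(Q) = 0.9743

Distribution P has higher entropy.

Intuition: The distribution closer to uniform (more spread out) has higher entropy.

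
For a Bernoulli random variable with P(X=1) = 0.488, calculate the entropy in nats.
0.6929 nats

The binary entropy function is:
H(p) = -p log(p) - (1-p) log(1-p)

H(0.488) = -0.488 × log_e(0.488) - 0.512 × log_e(0.512)
H(0.488) = 0.6929 nats

Note: Binary entropy is maximized at p=0.5 (H=1 bit) and minimized at p=0 or p=1 (H=0).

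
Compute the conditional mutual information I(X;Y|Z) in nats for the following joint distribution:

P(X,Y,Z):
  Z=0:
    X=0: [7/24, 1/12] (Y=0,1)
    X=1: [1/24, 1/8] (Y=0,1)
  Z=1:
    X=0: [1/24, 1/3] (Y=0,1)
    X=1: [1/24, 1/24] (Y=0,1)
0.0973 nats

Conditional mutual information: I(X;Y|Z) = H(X|Z) + H(Y|Z) - H(X,Y|Z)

H(Z) = 0.6897
H(X,Z) = 1.2413 → H(X|Z) = 0.5517
H(Y,Z) = 1.2679 → H(Y|Z) = 0.5782
H(X,Y,Z) = 1.7223 → H(X,Y|Z) = 1.0326

I(X;Y|Z) = 0.5517 + 0.5782 - 1.0326 = 0.0973 nats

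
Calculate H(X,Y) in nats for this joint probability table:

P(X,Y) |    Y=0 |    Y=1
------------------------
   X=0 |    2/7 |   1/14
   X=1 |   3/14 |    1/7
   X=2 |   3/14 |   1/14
1.6731 nats

Joint entropy is H(X,Y) = -Σ_{x,y} p(x,y) log p(x,y).

Summing over all non-zero entries:
H(X,Y) = -[2/7·log_e(2/7) + 1/14·log_e(1/14) + 3/14·log_e(3/14) + 1/7·log_e(1/7) + 3/14·log_e(3/14) + 1/14·log_e(1/14)]
H(X,Y) = 1.6731 nats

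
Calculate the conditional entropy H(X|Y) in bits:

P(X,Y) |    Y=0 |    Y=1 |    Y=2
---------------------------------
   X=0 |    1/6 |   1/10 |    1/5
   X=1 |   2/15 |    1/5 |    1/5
0.9728 bits

Using the chain rule: H(X|Y) = H(X,Y) - H(Y)

First, compute H(X,Y) = 2.5438 bits

Marginal P(Y) = (3/10, 3/10, 2/5)
H(Y) = 1.5710 bits

H(X|Y) = H(X,Y) - H(Y) = 2.5438 - 1.5710 = 0.9728 bits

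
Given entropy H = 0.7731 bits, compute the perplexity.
1.7089

Perplexity is 2^H (or exp(H) for natural log).

H = 0.7731 bits
Perplexity = 2^0.7731 = 1.7089

Interpretation: The model's uncertainty is equivalent to choosing uniformly among 1.7 options.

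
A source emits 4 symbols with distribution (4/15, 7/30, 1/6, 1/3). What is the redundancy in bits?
0.0425 bits

Redundancy measures how far a source is from maximum entropy:
R = H_max - H(X)

Maximum entropy for 4 symbols: H_max = log_2(4) = 2.0000 bits
Actual entropy: H(X) = 1.9575 bits
Redundancy: R = 2.0000 - 1.9575 = 0.0425 bits

This redundancy represents potential for compression: the source could be compressed by 0.0425 bits per symbol.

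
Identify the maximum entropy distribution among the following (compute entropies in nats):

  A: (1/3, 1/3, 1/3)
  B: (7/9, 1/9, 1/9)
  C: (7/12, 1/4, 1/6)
A

For a discrete distribution over n outcomes, entropy is maximized by the uniform distribution.

Computing entropies:
H(A) = 1.0986 nats
H(B) = 0.6837 nats
H(C) = 0.9596 nats

The uniform distribution (where all probabilities equal 1/3) achieves the maximum entropy of log_e(3) = 1.0986 nats.

Distribution A has the highest entropy.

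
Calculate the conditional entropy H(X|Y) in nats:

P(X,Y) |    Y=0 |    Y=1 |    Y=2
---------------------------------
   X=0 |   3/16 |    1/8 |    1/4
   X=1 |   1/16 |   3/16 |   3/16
0.6497 nats

Using the chain rule: H(X|Y) = H(X,Y) - H(Y)

First, compute H(X,Y) = 1.7214 nats

Marginal P(Y) = (1/4, 5/16, 7/16)
H(Y) = 1.0717 nats

H(X|Y) = H(X,Y) - H(Y) = 1.7214 - 1.0717 = 0.6497 nats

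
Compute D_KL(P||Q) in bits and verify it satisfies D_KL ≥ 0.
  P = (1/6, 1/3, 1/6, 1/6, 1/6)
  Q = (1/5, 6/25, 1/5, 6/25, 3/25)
0.0616 bits

KL divergence satisfies the Gibbs inequality: D_KL(P||Q) ≥ 0 for all distributions P, Q.

D_KL(P||Q) = Σ p(x) log(p(x)/q(x))
Term by term:
  x=0: 1/6 × log_2[(1/6)/(1/5)] = -0.0438
  x=1: 1/3 × log_2[(1/3)/(6/25)] = 0.1580
  x=2: 1/6 × log_2[(1/6)/(1/5)] = -0.0438
  x=3: 1/6 × log_2[(1/6)/(6/25)] = -0.0877
  x=4: 1/6 × log_2[(1/6)/(3/25)] = 0.0790
D_KL(P||Q) = 0.0616 bits

D_KL(P||Q) = 0.0616 ≥ 0 ✓

This non-negativity is a fundamental property: relative entropy cannot be negative because it measures how different Q is from P.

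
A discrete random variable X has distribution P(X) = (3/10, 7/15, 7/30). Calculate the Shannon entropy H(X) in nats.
1.0564 nats

Shannon entropy is H(X) = -Σ p(x) log p(x).

For P = (3/10, 7/15, 7/30):
H = -3/10 × log_e(3/10) -7/15 × log_e(7/15) -7/30 × log_e(7/30)
H = 1.0564 nats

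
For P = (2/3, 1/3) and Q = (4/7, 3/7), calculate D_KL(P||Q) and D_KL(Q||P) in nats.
D_KL(P||Q) = 0.0190, D_KL(Q||P) = 0.0196

KL divergence is not symmetric: D_KL(P||Q) ≠ D_KL(Q||P) in general.

D_KL(P||Q) = 0.0190 nats
D_KL(Q||P) = 0.0196 nats

No, they are not equal!

This asymmetry is why KL divergence is not a true distance metric.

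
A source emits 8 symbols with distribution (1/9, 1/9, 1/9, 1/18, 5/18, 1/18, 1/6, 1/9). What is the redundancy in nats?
0.1273 nats

Redundancy measures how far a source is from maximum entropy:
R = H_max - H(X)

Maximum entropy for 8 symbols: H_max = log_e(8) = 2.0794 nats
Actual entropy: H(X) = 1.9521 nats
Redundancy: R = 2.0794 - 1.9521 = 0.1273 nats

This redundancy represents potential for compression: the source could be compressed by 0.1273 nats per symbol.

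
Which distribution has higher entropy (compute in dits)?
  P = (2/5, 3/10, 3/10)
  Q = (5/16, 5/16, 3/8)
Q

Computing entropies in dits:
H(P) = 0.4729
H(Q) = 0.4755

Distribution Q has higher entropy.

Intuition: The distribution closer to uniform (more spread out) has higher entropy.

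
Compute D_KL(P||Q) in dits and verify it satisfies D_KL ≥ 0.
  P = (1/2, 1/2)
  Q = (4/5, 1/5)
0.0969 dits

KL divergence satisfies the Gibbs inequality: D_KL(P||Q) ≥ 0 for all distributions P, Q.

D_KL(P||Q) = Σ p(x) log(p(x)/q(x))
Term by term:
  x=0: 1/2 × log_10[(1/2)/(4/5)] = -0.1021
  x=1: 1/2 × log_10[(1/2)/(1/5)] = 0.1990
D_KL(P||Q) = 0.0969 dits

D_KL(P||Q) = 0.0969 ≥ 0 ✓

This non-negativity is a fundamental property: relative entropy cannot be negative because it measures how different Q is from P.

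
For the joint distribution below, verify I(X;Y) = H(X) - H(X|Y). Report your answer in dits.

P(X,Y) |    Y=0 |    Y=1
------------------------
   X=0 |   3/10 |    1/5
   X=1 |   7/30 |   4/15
I(X;Y) = 0.0039 dits

Mutual information has multiple equivalent forms:
- I(X;Y) = H(X) - H(X|Y)
- I(X;Y) = H(Y) - H(Y|X)
- I(X;Y) = H(X) + H(Y) - H(X,Y)

Computing all quantities:
H(X) = 0.3010, H(Y) = 0.3001, H(X,Y) = 0.5972
H(X|Y) = 0.2971, H(Y|X) = 0.2962

Verification:
H(X) - H(X|Y) = 0.3010 - 0.2971 = 0.0039
H(Y) - H(Y|X) = 0.3001 - 0.2962 = 0.0039
H(X) + H(Y) - H(X,Y) = 0.3010 + 0.3001 - 0.5972 = 0.0039

All forms give I(X;Y) = 0.0039 dits. ✓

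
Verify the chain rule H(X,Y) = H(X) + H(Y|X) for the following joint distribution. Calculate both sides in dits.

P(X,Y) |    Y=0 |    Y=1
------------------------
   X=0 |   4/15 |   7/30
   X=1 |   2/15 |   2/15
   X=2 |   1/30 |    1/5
H(X,Y) = 0.7229, H(X) = 0.4511, H(Y|X) = 0.2719 (all in dits)

Chain rule: H(X,Y) = H(X) + H(Y|X)

Left side — joint entropy directly:
H(X,Y) = -Σ p(x,y) log p(x,y) = 0.7229 dits

Right side — compute H(Y|X) from the conditional distributions:
P(X) = (1/2, 4/15, 7/30), so H(X) = 0.4511 dits
H(Y|X) = Σ_x P(X=x) · H(Y|X=x):
  P(Y|X=0) = (8/15, 7/15), H(Y|X=0) = 0.3001, weight P(X=0) = 1/2
  P(Y|X=1) = (1/2, 1/2), H(Y|X=1) = 0.3010, weight P(X=1) = 4/15
  P(Y|X=2) = (1/7, 6/7), H(Y|X=2) = 0.1781, weight P(X=2) = 7/30
H(Y|X) = 0.2719 dits

H(X) + H(Y|X) = 0.4511 + 0.2719 = 0.7229 dits

Both sides equal 0.7229 dits. ✓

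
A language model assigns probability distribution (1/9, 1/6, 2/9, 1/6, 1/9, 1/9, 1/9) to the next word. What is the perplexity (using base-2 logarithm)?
6.7398

Perplexity is 2^H (or exp(H) for natural log).

First, H = -Σ p log p = 2.7527 bits
Perplexity = 2^2.7527 = 6.7398

Interpretation: The model's uncertainty is equivalent to choosing uniformly among 6.7 options.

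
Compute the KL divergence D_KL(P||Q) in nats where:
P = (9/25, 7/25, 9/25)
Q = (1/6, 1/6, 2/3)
0.2007 nats

KL divergence: D_KL(P||Q) = Σ p(x) log(p(x)/q(x))

Computing term by term:
  x=0: 9/25 × log_e[(9/25)/(1/6)] = 9/25 × 0.7701 = 0.2772
  x=1: 7/25 × log_e[(7/25)/(1/6)] = 7/25 × 0.5188 = 0.1453
  x=2: 9/25 × log_e[(9/25)/(2/3)] = 9/25 × -0.6162 = -0.2218

D_KL(P||Q) = 0.2007 nats

Note: KL divergence is always non-negative and equals 0 iff P = Q.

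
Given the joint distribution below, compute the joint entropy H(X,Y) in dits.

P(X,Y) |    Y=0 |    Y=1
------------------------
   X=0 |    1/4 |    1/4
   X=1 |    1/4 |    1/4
0.6021 dits

Joint entropy is H(X,Y) = -Σ_{x,y} p(x,y) log p(x,y).

Summing over all non-zero entries:
H(X,Y) = -[1/4·log_10(1/4) + 1/4·log_10(1/4) + 1/4·log_10(1/4) + 1/4·log_10(1/4)]
H(X,Y) = 0.6021 dits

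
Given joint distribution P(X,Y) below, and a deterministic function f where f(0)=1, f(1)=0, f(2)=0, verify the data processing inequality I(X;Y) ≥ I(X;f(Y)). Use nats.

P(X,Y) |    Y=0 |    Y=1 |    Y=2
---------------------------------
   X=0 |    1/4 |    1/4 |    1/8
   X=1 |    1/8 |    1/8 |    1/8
I(X;Y) = 0.0109, I(X;f(Y)) = 0.0022, inequality holds: 0.0109 ≥ 0.0022

Data Processing Inequality: For any Markov chain X → Y → Z, we have I(X;Y) ≥ I(X;Z).

Here Z = f(Y) is a deterministic function of Y, forming X → Y → Z.

Original I(X;Y) = 0.0109 nats

After applying f:
P(X,Z) where Z=f(Y):
- P(X,Z=0) = P(X,Y=1) + P(X,Y=2)
- P(X,Z=1) = P(X,Y=0)

I(X;Z) = I(X;f(Y)) = 0.0022 nats

Verification: 0.0109 ≥ 0.0022 ✓

Information cannot be created by processing; the function f can only lose information about X.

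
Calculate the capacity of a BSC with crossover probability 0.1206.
0.4689 bits

For a binary symmetric channel (BSC) with error probability p:
Capacity C = 1 - H(p) bits per symbol

where H(p) = -p log₂(p) - (1-p) log₂(1-p) is the binary entropy function.

H(0.1206) = 0.5311 bits
C = 1 - 0.5311 = 0.4689 bits per symbol

This means we can reliably transmit up to 0.4689 bits of information per channel use.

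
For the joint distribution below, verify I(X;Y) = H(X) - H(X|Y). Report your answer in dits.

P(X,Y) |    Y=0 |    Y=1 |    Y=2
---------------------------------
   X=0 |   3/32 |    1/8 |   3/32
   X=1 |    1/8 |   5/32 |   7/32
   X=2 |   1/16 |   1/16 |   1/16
I(X;Y) = 0.0041 dits

Mutual information has multiple equivalent forms:
- I(X;Y) = H(X) - H(X|Y)
- I(X;Y) = H(Y) - H(Y|X)
- I(X;Y) = H(X) + H(Y) - H(X,Y)

Computing all quantities:
H(X) = 0.4447, H(Y) = 0.4741, H(X,Y) = 0.9147
H(X|Y) = 0.4406, H(Y|X) = 0.4700

Verification:
H(X) - H(X|Y) = 0.4447 - 0.4406 = 0.0041
H(Y) - H(Y|X) = 0.4741 - 0.4700 = 0.0041
H(X) + H(Y) - H(X,Y) = 0.4447 + 0.4741 - 0.9147 = 0.0041

All forms give I(X;Y) = 0.0041 dits. ✓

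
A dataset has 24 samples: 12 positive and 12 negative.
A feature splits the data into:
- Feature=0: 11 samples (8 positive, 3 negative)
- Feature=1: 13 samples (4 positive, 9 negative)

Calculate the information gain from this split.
0.1302 bits

Information Gain = H(Y) - H(Y|Feature)

Before split:
P(positive) = 12/24 = 0.5000
H(Y) = 1.0000 bits

After split:
Feature=0: H = 0.8454 bits (weight = 11/24)
Feature=1: H = 0.8905 bits (weight = 13/24)
H(Y|Feature) = (11/24)×0.8454 + (13/24)×0.8905 = 0.8698 bits

Information Gain = 1.0000 - 0.8698 = 0.1302 bits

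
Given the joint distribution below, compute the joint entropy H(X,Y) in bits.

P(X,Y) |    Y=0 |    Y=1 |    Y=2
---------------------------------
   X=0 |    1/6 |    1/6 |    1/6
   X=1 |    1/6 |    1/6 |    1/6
2.5850 bits

Joint entropy is H(X,Y) = -Σ_{x,y} p(x,y) log p(x,y).

Summing over all non-zero entries:
H(X,Y) = -[1/6·log_2(1/6) + 1/6·log_2(1/6) + 1/6·log_2(1/6) + 1/6·log_2(1/6) + 1/6·log_2(1/6) + 1/6·log_2(1/6)]
H(X,Y) = 2.5850 bits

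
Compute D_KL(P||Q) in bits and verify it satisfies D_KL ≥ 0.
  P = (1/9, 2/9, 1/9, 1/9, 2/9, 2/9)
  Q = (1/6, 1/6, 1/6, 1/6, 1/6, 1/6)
0.0817 bits

KL divergence satisfies the Gibbs inequality: D_KL(P||Q) ≥ 0 for all distributions P, Q.

D_KL(P||Q) = Σ p(x) log(p(x)/q(x))
Term by term:
  x=0: 1/9 × log_2[(1/9)/(1/6)] = -0.0650
  x=1: 2/9 × log_2[(2/9)/(1/6)] = 0.0922
  x=2: 1/9 × log_2[(1/9)/(1/6)] = -0.0650
  x=3: 1/9 × log_2[(1/9)/(1/6)] = -0.0650
  x=4: 2/9 × log_2[(2/9)/(1/6)] = 0.0922
  x=5: 2/9 × log_2[(2/9)/(1/6)] = 0.0922
D_KL(P||Q) = 0.0817 bits

D_KL(P||Q) = 0.0817 ≥ 0 ✓

This non-negativity is a fundamental property: relative entropy cannot be negative because it measures how different Q is from P.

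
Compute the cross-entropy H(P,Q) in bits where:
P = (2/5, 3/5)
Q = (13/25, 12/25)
1.0127 bits

Cross-entropy: H(P,Q) = -Σ p(x) log q(x)

Alternatively: H(P,Q) = H(P) + D_KL(P||Q)
H(P) = 0.9710 bits
D_KL(P||Q) = 0.0418 bits

H(P,Q) = 0.9710 + 0.0418 = 1.0127 bits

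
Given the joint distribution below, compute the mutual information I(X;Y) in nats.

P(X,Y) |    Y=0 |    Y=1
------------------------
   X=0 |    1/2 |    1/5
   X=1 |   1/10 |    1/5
0.0633 nats

Mutual information: I(X;Y) = H(X) + H(Y) - H(X,Y)

Marginals:
P(X) = (7/10, 3/10), H(X) = 0.6109 nats
P(Y) = (3/5, 2/5), H(Y) = 0.6730 nats

Joint entropy: H(X,Y) = 1.2206 nats

I(X;Y) = 0.6109 + 0.6730 - 1.2206 = 0.0633 nats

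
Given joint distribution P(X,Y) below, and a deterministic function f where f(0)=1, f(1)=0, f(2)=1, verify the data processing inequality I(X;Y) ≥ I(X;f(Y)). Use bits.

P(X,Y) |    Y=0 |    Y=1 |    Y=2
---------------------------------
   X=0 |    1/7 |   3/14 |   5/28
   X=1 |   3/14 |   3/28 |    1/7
I(X;Y) = 0.0358, I(X;f(Y)) = 0.0239, inequality holds: 0.0358 ≥ 0.0239

Data Processing Inequality: For any Markov chain X → Y → Z, we have I(X;Y) ≥ I(X;Z).

Here Z = f(Y) is a deterministic function of Y, forming X → Y → Z.

Original I(X;Y) = 0.0358 bits

After applying f:
P(X,Z) where Z=f(Y):
- P(X,Z=0) = P(X,Y=1)
- P(X,Z=1) = P(X,Y=0) + P(X,Y=2)

I(X;Z) = I(X;f(Y)) = 0.0239 bits

Verification: 0.0358 ≥ 0.0239 ✓

Information cannot be created by processing; the function f can only lose information about X.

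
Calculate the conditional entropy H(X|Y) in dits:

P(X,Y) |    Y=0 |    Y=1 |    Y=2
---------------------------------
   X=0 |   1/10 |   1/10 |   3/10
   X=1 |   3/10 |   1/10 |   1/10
0.2556 dits

Using the chain rule: H(X|Y) = H(X,Y) - H(Y)

First, compute H(X,Y) = 0.7137 dits

Marginal P(Y) = (2/5, 1/5, 2/5)
H(Y) = 0.4581 dits

H(X|Y) = H(X,Y) - H(Y) = 0.7137 - 0.4581 = 0.2556 dits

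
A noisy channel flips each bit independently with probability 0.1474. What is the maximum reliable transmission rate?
0.3967 bits

For a binary symmetric channel (BSC) with error probability p:
Capacity C = 1 - H(p) bits per symbol

where H(p) = -p log₂(p) - (1-p) log₂(1-p) is the binary entropy function.

H(0.1474) = 0.6033 bits
C = 1 - 0.6033 = 0.3967 bits per symbol

This means we can reliably transmit up to 0.3967 bits of information per channel use.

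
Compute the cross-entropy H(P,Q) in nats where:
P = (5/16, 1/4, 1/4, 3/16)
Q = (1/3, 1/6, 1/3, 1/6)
1.4019 nats

Cross-entropy: H(P,Q) = -Σ p(x) log q(x)

Alternatively: H(P,Q) = H(P) + D_KL(P||Q)
H(P) = 1.3705 nats
D_KL(P||Q) = 0.0314 nats

H(P,Q) = 1.3705 + 0.0314 = 1.4019 nats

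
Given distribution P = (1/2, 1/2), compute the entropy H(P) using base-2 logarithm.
1.0000 bits

Shannon entropy is H(X) = -Σ p(x) log p(x).

For P = (1/2, 1/2):
H = -1/2 × log_2(1/2) -1/2 × log_2(1/2)
H = 1.0000 bits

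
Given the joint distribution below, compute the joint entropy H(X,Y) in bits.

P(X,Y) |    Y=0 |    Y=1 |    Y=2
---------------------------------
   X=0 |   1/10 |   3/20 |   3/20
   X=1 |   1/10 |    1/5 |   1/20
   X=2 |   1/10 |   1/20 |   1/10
3.0464 bits

Joint entropy is H(X,Y) = -Σ_{x,y} p(x,y) log p(x,y).

Summing over all non-zero entries:
H(X,Y) = -[1/10·log_2(1/10) + 3/20·log_2(3/20) + 3/20·log_2(3/20) + 1/10·log_2(1/10) + 1/5·log_2(1/5) + 1/20·log_2(1/20) + 1/10·log_2(1/10) + 1/20·log_2(1/20) + 1/10·log_2(1/10)]
H(X,Y) = 3.0464 bits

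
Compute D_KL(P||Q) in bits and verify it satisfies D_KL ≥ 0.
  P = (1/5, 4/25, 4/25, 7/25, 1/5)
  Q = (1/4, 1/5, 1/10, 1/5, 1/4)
0.0641 bits

KL divergence satisfies the Gibbs inequality: D_KL(P||Q) ≥ 0 for all distributions P, Q.

D_KL(P||Q) = Σ p(x) log(p(x)/q(x))
Term by term:
  x=0: 1/5 × log_2[(1/5)/(1/4)] = -0.0644
  x=1: 4/25 × log_2[(4/25)/(1/5)] = -0.0515
  x=2: 4/25 × log_2[(4/25)/(1/10)] = 0.1085
  x=3: 7/25 × log_2[(7/25)/(1/5)] = 0.1359
  x=4: 1/5 × log_2[(1/5)/(1/4)] = -0.0644
D_KL(P||Q) = 0.0641 bits

D_KL(P||Q) = 0.0641 ≥ 0 ✓

This non-negativity is a fundamental property: relative entropy cannot be negative because it measures how different Q is from P.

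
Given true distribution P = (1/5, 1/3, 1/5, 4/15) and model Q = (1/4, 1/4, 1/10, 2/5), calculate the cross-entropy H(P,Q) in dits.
0.6272 dits

Cross-entropy: H(P,Q) = -Σ p(x) log q(x)

Alternatively: H(P,Q) = H(P) + D_KL(P||Q)
H(P) = 0.5917 dits
D_KL(P||Q) = 0.0355 dits

H(P,Q) = 0.5917 + 0.0355 = 0.6272 dits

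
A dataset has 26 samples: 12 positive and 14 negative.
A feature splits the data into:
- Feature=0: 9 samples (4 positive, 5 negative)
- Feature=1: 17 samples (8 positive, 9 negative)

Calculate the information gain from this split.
0.0004 bits

Information Gain = H(Y) - H(Y|Feature)

Before split:
P(positive) = 12/26 = 0.4615
H(Y) = 0.9957 bits

After split:
Feature=0: H = 0.9911 bits (weight = 9/26)
Feature=1: H = 0.9975 bits (weight = 17/26)
H(Y|Feature) = (9/26)×0.9911 + (17/26)×0.9975 = 0.9953 bits

Information Gain = 0.9957 - 0.9953 = 0.0004 bits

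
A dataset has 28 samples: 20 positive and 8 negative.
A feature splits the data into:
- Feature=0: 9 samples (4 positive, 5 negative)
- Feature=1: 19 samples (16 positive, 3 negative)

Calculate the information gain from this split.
0.1176 bits

Information Gain = H(Y) - H(Y|Feature)

Before split:
P(positive) = 20/28 = 0.7143
H(Y) = 0.8631 bits

After split:
Feature=0: H = 0.9911 bits (weight = 9/28)
Feature=1: H = 0.6292 bits (weight = 19/28)
H(Y|Feature) = (9/28)×0.9911 + (19/28)×0.6292 = 0.7456 bits

Information Gain = 0.8631 - 0.7456 = 0.1176 bits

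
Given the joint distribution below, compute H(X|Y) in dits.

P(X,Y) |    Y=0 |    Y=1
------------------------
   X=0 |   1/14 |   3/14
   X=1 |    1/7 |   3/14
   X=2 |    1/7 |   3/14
0.4703 dits

Using the chain rule: H(X|Y) = H(X,Y) - H(Y)

First, compute H(X,Y) = 0.7534 dits

Marginal P(Y) = (5/14, 9/14)
H(Y) = 0.2831 dits

H(X|Y) = H(X,Y) - H(Y) = 0.7534 - 0.2831 = 0.4703 dits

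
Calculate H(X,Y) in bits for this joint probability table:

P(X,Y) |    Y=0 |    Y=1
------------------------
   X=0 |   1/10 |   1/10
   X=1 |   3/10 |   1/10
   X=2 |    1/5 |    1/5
2.4464 bits

Joint entropy is H(X,Y) = -Σ_{x,y} p(x,y) log p(x,y).

Summing over all non-zero entries:
H(X,Y) = -[1/10·log_2(1/10) + 1/10·log_2(1/10) + 3/10·log_2(3/10) + 1/10·log_2(1/10) + 1/5·log_2(1/5) + 1/5·log_2(1/5)]
H(X,Y) = 2.4464 bits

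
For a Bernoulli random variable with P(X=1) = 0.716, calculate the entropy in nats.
0.5967 nats

The binary entropy function is:
H(p) = -p log(p) - (1-p) log(1-p)

H(0.716) = -0.716 × log_e(0.716) - 0.284 × log_e(0.284)
H(0.716) = 0.5967 nats

Note: Binary entropy is maximized at p=0.5 (H=1 bit) and minimized at p=0 or p=1 (H=0).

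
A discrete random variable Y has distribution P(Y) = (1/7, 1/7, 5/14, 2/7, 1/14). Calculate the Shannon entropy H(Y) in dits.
0.6385 dits

Shannon entropy is H(X) = -Σ p(x) log p(x).

For P = (1/7, 1/7, 5/14, 2/7, 1/14):
H = -1/7 × log_10(1/7) -1/7 × log_10(1/7) -5/14 × log_10(5/14) -2/7 × log_10(2/7) -1/14 × log_10(1/14)
H = 0.6385 dits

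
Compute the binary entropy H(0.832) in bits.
0.6531 bits

The binary entropy function is:
H(p) = -p log(p) - (1-p) log(1-p)

H(0.832) = -0.832 × log_2(0.832) - 0.168 × log_2(0.168)
H(0.832) = 0.6531 bits

Note: Binary entropy is maximized at p=0.5 (H=1 bit) and minimized at p=0 or p=1 (H=0).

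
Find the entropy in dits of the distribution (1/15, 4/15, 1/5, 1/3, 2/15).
0.6470 dits

Shannon entropy is H(X) = -Σ p(x) log p(x).

For P = (1/15, 4/15, 1/5, 1/3, 2/15):
H = -1/15 × log_10(1/15) -4/15 × log_10(4/15) -1/5 × log_10(1/5) -1/3 × log_10(1/3) -2/15 × log_10(2/15)
H = 0.6470 dits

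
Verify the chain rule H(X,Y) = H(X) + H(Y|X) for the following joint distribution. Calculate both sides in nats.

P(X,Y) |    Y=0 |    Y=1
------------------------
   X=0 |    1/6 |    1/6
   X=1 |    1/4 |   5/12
H(X,Y) = 1.3086, H(X) = 0.6365, H(Y|X) = 0.6721 (all in nats)

Chain rule: H(X,Y) = H(X) + H(Y|X)

Left side — joint entropy directly:
H(X,Y) = -Σ p(x,y) log p(x,y) = 1.3086 nats

Right side — compute H(Y|X) from the conditional distributions:
P(X) = (1/3, 2/3), so H(X) = 0.6365 nats
H(Y|X) = Σ_x P(X=x) · H(Y|X=x):
  P(Y|X=0) = (1/2, 1/2), H(Y|X=0) = 0.6931, weight P(X=0) = 1/3
  P(Y|X=1) = (3/8, 5/8), H(Y|X=1) = 0.6616, weight P(X=1) = 2/3
H(Y|X) = 0.6721 nats

H(X) + H(Y|X) = 0.6365 + 0.6721 = 1.3086 nats

Both sides equal 1.3086 nats. ✓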